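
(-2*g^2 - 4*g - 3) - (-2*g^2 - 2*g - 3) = -2*g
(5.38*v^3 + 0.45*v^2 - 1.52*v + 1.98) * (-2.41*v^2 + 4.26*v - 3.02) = -12.9658*v^5 + 21.8343*v^4 - 10.6674*v^3 - 12.606*v^2 + 13.0252*v - 5.9796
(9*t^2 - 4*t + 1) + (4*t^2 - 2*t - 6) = 13*t^2 - 6*t - 5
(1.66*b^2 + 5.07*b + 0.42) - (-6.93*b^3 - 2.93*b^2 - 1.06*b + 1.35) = 6.93*b^3 + 4.59*b^2 + 6.13*b - 0.93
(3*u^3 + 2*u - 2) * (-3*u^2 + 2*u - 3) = -9*u^5 + 6*u^4 - 15*u^3 + 10*u^2 - 10*u + 6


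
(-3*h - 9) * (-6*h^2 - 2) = 18*h^3 + 54*h^2 + 6*h + 18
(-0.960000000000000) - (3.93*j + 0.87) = -3.93*j - 1.83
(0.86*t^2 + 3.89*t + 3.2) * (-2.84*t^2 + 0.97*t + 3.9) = -2.4424*t^4 - 10.2134*t^3 - 1.9607*t^2 + 18.275*t + 12.48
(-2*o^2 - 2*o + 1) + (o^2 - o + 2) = -o^2 - 3*o + 3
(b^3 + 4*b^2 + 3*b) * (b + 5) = b^4 + 9*b^3 + 23*b^2 + 15*b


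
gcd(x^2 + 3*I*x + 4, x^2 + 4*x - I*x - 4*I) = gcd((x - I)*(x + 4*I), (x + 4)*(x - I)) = x - I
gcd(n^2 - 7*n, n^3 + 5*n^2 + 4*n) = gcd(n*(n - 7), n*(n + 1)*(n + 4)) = n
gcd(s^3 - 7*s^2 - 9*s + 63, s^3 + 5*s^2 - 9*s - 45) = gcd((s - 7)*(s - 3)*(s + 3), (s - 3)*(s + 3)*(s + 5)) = s^2 - 9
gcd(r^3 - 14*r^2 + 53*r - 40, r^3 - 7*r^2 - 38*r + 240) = r^2 - 13*r + 40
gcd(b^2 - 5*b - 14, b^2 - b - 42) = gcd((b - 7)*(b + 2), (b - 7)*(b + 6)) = b - 7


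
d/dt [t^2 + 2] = 2*t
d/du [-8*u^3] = -24*u^2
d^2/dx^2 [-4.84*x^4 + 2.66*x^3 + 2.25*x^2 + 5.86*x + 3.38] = -58.08*x^2 + 15.96*x + 4.5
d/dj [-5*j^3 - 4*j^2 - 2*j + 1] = -15*j^2 - 8*j - 2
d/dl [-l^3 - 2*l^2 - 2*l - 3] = -3*l^2 - 4*l - 2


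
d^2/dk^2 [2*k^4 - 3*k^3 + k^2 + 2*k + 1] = 24*k^2 - 18*k + 2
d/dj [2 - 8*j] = -8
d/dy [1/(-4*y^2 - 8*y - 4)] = (y + 1)/(2*(y^2 + 2*y + 1)^2)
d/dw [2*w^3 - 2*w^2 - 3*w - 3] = 6*w^2 - 4*w - 3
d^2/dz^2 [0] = 0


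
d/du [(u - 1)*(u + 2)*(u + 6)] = 3*u^2 + 14*u + 4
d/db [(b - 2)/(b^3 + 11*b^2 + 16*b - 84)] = (-2*b - 13)/(b^4 + 26*b^3 + 253*b^2 + 1092*b + 1764)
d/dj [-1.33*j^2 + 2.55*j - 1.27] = 2.55 - 2.66*j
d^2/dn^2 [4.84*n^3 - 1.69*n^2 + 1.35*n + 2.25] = 29.04*n - 3.38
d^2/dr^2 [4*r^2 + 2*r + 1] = 8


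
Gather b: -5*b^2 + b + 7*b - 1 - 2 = -5*b^2 + 8*b - 3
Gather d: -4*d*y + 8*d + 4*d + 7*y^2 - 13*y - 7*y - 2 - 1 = d*(12 - 4*y) + 7*y^2 - 20*y - 3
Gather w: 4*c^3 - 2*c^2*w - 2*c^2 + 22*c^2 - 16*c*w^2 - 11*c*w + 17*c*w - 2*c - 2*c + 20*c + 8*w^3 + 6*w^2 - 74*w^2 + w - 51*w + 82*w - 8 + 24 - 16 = 4*c^3 + 20*c^2 + 16*c + 8*w^3 + w^2*(-16*c - 68) + w*(-2*c^2 + 6*c + 32)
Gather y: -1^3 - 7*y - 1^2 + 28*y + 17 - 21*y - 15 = 0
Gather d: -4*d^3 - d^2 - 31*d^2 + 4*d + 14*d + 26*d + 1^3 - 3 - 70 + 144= -4*d^3 - 32*d^2 + 44*d + 72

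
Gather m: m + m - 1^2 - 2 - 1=2*m - 4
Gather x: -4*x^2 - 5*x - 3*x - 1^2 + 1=-4*x^2 - 8*x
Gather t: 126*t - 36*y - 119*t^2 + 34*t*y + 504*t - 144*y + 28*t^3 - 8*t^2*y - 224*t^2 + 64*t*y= 28*t^3 + t^2*(-8*y - 343) + t*(98*y + 630) - 180*y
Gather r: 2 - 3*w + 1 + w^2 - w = w^2 - 4*w + 3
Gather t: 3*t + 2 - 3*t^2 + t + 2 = -3*t^2 + 4*t + 4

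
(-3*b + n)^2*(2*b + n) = 18*b^3 - 3*b^2*n - 4*b*n^2 + n^3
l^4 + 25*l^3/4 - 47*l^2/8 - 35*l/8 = l*(l - 5/4)*(l + 1/2)*(l + 7)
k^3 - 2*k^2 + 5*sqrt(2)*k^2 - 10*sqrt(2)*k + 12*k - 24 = (k - 2)*(k + 2*sqrt(2))*(k + 3*sqrt(2))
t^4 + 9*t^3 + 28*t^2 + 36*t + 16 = (t + 1)*(t + 2)^2*(t + 4)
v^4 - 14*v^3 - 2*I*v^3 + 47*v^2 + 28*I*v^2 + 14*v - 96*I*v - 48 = (v - 8)*(v - 6)*(v - I)^2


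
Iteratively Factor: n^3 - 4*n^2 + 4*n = (n)*(n^2 - 4*n + 4) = n*(n - 2)*(n - 2)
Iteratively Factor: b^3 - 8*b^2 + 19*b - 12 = (b - 1)*(b^2 - 7*b + 12) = (b - 4)*(b - 1)*(b - 3)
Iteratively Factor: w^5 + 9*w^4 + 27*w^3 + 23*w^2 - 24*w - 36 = (w + 3)*(w^4 + 6*w^3 + 9*w^2 - 4*w - 12) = (w + 3)^2*(w^3 + 3*w^2 - 4) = (w - 1)*(w + 3)^2*(w^2 + 4*w + 4) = (w - 1)*(w + 2)*(w + 3)^2*(w + 2)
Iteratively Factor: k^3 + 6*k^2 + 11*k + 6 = (k + 3)*(k^2 + 3*k + 2) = (k + 1)*(k + 3)*(k + 2)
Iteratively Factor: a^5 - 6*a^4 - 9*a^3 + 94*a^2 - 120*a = (a - 5)*(a^4 - a^3 - 14*a^2 + 24*a) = (a - 5)*(a + 4)*(a^3 - 5*a^2 + 6*a) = (a - 5)*(a - 3)*(a + 4)*(a^2 - 2*a) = (a - 5)*(a - 3)*(a - 2)*(a + 4)*(a)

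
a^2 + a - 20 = (a - 4)*(a + 5)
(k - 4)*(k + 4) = k^2 - 16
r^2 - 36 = (r - 6)*(r + 6)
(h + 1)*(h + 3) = h^2 + 4*h + 3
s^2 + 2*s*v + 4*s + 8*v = (s + 4)*(s + 2*v)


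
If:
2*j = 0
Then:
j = 0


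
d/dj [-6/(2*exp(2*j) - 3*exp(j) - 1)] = (24*exp(j) - 18)*exp(j)/(-2*exp(2*j) + 3*exp(j) + 1)^2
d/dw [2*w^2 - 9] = 4*w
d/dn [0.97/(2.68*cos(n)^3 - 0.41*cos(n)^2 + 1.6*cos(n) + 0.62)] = (7.7988*cos(n)^2 - 0.7954*cos(n) + 1.552)*sin(n)/(2.68*cos(n)^3 - 0.41*cos(n)^2 + 1.6*cos(n) + 0.62)^2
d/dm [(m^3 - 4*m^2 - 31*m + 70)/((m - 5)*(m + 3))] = (m^4 - 4*m^3 - 6*m^2 - 20*m + 605)/(m^4 - 4*m^3 - 26*m^2 + 60*m + 225)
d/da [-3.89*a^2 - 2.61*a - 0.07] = -7.78*a - 2.61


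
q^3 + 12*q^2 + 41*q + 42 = (q + 2)*(q + 3)*(q + 7)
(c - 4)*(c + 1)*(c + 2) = c^3 - c^2 - 10*c - 8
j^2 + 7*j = j*(j + 7)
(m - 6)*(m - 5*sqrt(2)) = m^2 - 5*sqrt(2)*m - 6*m + 30*sqrt(2)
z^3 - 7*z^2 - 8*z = z*(z - 8)*(z + 1)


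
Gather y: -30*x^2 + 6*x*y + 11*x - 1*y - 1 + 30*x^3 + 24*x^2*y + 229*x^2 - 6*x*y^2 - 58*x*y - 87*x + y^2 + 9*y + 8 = 30*x^3 + 199*x^2 - 76*x + y^2*(1 - 6*x) + y*(24*x^2 - 52*x + 8) + 7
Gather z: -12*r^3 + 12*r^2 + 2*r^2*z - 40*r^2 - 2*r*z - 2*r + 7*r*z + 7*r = -12*r^3 - 28*r^2 + 5*r + z*(2*r^2 + 5*r)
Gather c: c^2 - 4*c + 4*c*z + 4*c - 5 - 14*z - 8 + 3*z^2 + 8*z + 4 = c^2 + 4*c*z + 3*z^2 - 6*z - 9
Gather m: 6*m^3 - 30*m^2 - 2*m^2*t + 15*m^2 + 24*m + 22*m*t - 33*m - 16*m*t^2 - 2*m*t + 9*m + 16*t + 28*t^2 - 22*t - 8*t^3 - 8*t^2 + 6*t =6*m^3 + m^2*(-2*t - 15) + m*(-16*t^2 + 20*t) - 8*t^3 + 20*t^2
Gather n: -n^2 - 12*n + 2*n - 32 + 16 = -n^2 - 10*n - 16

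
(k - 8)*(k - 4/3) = k^2 - 28*k/3 + 32/3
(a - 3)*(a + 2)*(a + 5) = a^3 + 4*a^2 - 11*a - 30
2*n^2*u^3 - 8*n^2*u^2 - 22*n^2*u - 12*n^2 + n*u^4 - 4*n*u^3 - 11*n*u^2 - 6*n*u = (2*n + u)*(u - 6)*(u + 1)*(n*u + n)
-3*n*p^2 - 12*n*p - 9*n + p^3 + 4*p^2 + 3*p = (-3*n + p)*(p + 1)*(p + 3)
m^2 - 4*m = m*(m - 4)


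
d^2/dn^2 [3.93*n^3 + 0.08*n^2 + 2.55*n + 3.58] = 23.58*n + 0.16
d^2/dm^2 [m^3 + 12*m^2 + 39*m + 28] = 6*m + 24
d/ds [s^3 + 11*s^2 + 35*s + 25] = 3*s^2 + 22*s + 35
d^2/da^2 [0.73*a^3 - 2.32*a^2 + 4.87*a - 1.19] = 4.38*a - 4.64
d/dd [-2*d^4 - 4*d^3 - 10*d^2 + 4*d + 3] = -8*d^3 - 12*d^2 - 20*d + 4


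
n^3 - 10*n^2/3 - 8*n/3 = n*(n - 4)*(n + 2/3)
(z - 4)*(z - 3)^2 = z^3 - 10*z^2 + 33*z - 36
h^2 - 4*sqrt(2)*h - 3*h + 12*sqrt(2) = (h - 3)*(h - 4*sqrt(2))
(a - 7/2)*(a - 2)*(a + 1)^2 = a^4 - 7*a^3/2 - 3*a^2 + 17*a/2 + 7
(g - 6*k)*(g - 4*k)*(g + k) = g^3 - 9*g^2*k + 14*g*k^2 + 24*k^3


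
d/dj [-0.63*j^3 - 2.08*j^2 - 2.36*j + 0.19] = -1.89*j^2 - 4.16*j - 2.36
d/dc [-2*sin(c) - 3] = -2*cos(c)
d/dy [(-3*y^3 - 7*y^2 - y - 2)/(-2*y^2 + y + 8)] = 3*(2*y^4 - 2*y^3 - 27*y^2 - 40*y - 2)/(4*y^4 - 4*y^3 - 31*y^2 + 16*y + 64)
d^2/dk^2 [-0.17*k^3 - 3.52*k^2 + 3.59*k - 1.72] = -1.02*k - 7.04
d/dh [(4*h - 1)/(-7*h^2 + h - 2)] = (-28*h^2 + 4*h + (4*h - 1)*(14*h - 1) - 8)/(7*h^2 - h + 2)^2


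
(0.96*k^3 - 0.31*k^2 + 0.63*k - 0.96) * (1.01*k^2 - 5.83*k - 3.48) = 0.9696*k^5 - 5.9099*k^4 - 0.8972*k^3 - 3.5637*k^2 + 3.4044*k + 3.3408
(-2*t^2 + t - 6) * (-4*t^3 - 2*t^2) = 8*t^5 + 22*t^3 + 12*t^2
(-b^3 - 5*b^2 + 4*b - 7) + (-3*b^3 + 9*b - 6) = -4*b^3 - 5*b^2 + 13*b - 13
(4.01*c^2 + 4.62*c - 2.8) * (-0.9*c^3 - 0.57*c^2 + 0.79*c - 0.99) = -3.609*c^5 - 6.4437*c^4 + 3.0545*c^3 + 1.2759*c^2 - 6.7858*c + 2.772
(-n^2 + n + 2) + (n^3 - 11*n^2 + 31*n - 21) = n^3 - 12*n^2 + 32*n - 19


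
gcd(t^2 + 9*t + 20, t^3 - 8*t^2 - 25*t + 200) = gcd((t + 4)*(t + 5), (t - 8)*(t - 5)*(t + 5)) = t + 5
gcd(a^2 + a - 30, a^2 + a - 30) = a^2 + a - 30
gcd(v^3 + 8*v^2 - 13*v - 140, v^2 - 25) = v + 5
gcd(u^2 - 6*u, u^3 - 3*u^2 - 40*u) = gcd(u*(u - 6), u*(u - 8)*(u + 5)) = u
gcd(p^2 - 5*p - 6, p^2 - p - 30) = p - 6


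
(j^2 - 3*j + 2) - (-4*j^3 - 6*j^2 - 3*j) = 4*j^3 + 7*j^2 + 2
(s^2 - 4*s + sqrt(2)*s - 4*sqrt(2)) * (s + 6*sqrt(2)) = s^3 - 4*s^2 + 7*sqrt(2)*s^2 - 28*sqrt(2)*s + 12*s - 48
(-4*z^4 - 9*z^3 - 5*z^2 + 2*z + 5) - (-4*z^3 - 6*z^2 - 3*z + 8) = -4*z^4 - 5*z^3 + z^2 + 5*z - 3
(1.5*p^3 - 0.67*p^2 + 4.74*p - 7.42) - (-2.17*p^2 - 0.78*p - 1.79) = 1.5*p^3 + 1.5*p^2 + 5.52*p - 5.63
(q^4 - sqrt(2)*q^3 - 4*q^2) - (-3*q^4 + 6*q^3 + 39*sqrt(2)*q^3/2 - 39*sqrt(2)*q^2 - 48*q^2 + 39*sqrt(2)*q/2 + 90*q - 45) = 4*q^4 - 41*sqrt(2)*q^3/2 - 6*q^3 + 44*q^2 + 39*sqrt(2)*q^2 - 90*q - 39*sqrt(2)*q/2 + 45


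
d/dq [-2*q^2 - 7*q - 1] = -4*q - 7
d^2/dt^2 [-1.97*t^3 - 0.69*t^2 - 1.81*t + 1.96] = -11.82*t - 1.38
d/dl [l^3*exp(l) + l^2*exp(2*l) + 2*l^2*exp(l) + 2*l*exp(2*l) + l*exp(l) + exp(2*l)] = (l^3 + 2*l^2*exp(l) + 5*l^2 + 6*l*exp(l) + 5*l + 4*exp(l) + 1)*exp(l)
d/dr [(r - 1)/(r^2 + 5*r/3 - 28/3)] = 3*(-3*r^2 + 6*r - 23)/(9*r^4 + 30*r^3 - 143*r^2 - 280*r + 784)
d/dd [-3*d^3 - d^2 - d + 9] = -9*d^2 - 2*d - 1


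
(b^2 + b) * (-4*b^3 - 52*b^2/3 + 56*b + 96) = -4*b^5 - 64*b^4/3 + 116*b^3/3 + 152*b^2 + 96*b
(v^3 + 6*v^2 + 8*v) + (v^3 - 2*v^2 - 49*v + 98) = 2*v^3 + 4*v^2 - 41*v + 98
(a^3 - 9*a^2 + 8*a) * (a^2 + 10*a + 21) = a^5 + a^4 - 61*a^3 - 109*a^2 + 168*a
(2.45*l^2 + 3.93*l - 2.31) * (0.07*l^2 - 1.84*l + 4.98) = 0.1715*l^4 - 4.2329*l^3 + 4.8081*l^2 + 23.8218*l - 11.5038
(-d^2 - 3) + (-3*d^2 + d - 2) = -4*d^2 + d - 5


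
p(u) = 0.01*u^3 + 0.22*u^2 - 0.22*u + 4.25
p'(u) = 0.03*u^2 + 0.44*u - 0.22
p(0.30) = 4.20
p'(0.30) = -0.09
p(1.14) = 4.30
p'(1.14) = 0.32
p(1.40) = 4.40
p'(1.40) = 0.45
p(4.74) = 9.22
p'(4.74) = 2.54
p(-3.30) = 7.01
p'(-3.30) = -1.35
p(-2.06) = 5.55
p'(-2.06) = -1.00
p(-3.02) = 6.65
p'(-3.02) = -1.28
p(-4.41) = 8.64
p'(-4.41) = -1.58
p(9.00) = 27.38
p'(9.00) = 6.17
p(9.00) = 27.38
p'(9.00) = 6.17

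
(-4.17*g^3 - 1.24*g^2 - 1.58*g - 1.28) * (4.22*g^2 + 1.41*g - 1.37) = -17.5974*g^5 - 11.1125*g^4 - 2.7031*g^3 - 5.9306*g^2 + 0.3598*g + 1.7536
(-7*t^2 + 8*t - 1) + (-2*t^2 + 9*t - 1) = -9*t^2 + 17*t - 2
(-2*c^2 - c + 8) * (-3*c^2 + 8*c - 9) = 6*c^4 - 13*c^3 - 14*c^2 + 73*c - 72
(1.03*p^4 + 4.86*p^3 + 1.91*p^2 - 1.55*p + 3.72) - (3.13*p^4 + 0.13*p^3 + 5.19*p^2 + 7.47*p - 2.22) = -2.1*p^4 + 4.73*p^3 - 3.28*p^2 - 9.02*p + 5.94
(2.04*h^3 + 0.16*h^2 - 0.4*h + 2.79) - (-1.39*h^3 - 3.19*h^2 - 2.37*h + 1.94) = 3.43*h^3 + 3.35*h^2 + 1.97*h + 0.85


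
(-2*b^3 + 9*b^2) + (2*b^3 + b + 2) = 9*b^2 + b + 2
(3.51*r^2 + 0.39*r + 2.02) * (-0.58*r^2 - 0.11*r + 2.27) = -2.0358*r^4 - 0.6123*r^3 + 6.7532*r^2 + 0.6631*r + 4.5854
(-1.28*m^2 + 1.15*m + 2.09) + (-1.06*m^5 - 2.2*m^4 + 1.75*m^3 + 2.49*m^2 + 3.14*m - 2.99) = -1.06*m^5 - 2.2*m^4 + 1.75*m^3 + 1.21*m^2 + 4.29*m - 0.9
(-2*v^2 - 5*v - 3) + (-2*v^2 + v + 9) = -4*v^2 - 4*v + 6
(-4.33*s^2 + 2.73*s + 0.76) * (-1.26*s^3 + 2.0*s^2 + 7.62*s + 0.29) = 5.4558*s^5 - 12.0998*s^4 - 28.4922*s^3 + 21.0669*s^2 + 6.5829*s + 0.2204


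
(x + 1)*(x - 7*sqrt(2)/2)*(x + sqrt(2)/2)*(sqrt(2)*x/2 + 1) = sqrt(2)*x^4/2 - 2*x^3 + sqrt(2)*x^3/2 - 19*sqrt(2)*x^2/4 - 2*x^2 - 19*sqrt(2)*x/4 - 7*x/2 - 7/2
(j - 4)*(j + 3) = j^2 - j - 12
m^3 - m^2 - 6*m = m*(m - 3)*(m + 2)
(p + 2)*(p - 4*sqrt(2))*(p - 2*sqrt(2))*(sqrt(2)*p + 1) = sqrt(2)*p^4 - 11*p^3 + 2*sqrt(2)*p^3 - 22*p^2 + 10*sqrt(2)*p^2 + 16*p + 20*sqrt(2)*p + 32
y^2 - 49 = (y - 7)*(y + 7)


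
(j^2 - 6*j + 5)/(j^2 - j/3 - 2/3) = 3*(j - 5)/(3*j + 2)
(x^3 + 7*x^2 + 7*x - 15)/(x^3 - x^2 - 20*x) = (-x^3 - 7*x^2 - 7*x + 15)/(x*(-x^2 + x + 20))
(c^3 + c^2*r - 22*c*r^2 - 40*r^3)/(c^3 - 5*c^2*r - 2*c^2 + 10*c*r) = (c^2 + 6*c*r + 8*r^2)/(c*(c - 2))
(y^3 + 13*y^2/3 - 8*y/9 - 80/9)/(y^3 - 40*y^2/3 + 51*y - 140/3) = (3*y^2 + 17*y + 20)/(3*(y^2 - 12*y + 35))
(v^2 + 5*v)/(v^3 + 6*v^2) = (v + 5)/(v*(v + 6))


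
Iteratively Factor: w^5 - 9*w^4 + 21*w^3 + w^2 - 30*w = (w - 3)*(w^4 - 6*w^3 + 3*w^2 + 10*w) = (w - 5)*(w - 3)*(w^3 - w^2 - 2*w) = (w - 5)*(w - 3)*(w + 1)*(w^2 - 2*w) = (w - 5)*(w - 3)*(w - 2)*(w + 1)*(w)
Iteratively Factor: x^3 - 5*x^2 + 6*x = (x - 2)*(x^2 - 3*x) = x*(x - 2)*(x - 3)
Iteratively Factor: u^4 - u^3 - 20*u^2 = (u)*(u^3 - u^2 - 20*u) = u^2*(u^2 - u - 20) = u^2*(u - 5)*(u + 4)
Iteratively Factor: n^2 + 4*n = (n)*(n + 4)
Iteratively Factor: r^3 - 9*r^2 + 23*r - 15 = (r - 3)*(r^2 - 6*r + 5) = (r - 5)*(r - 3)*(r - 1)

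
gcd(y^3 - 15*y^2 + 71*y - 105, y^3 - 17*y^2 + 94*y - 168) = y - 7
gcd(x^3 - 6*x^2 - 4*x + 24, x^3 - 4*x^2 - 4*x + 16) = x^2 - 4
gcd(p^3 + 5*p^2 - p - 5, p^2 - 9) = 1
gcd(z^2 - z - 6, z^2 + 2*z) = z + 2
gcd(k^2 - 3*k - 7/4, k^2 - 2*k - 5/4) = k + 1/2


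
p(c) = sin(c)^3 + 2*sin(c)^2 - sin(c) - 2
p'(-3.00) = 1.49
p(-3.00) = -1.82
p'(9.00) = -1.06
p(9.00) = -2.00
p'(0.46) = 1.22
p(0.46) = -1.96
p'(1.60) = -0.18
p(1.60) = -0.00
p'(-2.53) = 1.89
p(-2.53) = -0.96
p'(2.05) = -2.26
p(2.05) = -0.61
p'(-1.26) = -0.64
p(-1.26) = -0.10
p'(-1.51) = -0.12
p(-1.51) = -0.00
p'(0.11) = -0.52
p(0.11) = -2.08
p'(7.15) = 2.45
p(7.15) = -1.16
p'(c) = 3*sin(c)^2*cos(c) + 4*sin(c)*cos(c) - cos(c)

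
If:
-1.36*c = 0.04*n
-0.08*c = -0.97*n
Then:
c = 0.00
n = 0.00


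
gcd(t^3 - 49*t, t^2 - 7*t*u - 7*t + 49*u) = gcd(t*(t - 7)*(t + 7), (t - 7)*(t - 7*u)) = t - 7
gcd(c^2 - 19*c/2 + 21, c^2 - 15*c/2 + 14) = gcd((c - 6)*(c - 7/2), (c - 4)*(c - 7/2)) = c - 7/2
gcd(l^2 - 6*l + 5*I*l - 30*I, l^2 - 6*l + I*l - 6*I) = l - 6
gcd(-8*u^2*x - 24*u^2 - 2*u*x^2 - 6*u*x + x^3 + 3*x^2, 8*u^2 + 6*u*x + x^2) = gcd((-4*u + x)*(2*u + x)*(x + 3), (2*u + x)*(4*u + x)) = 2*u + x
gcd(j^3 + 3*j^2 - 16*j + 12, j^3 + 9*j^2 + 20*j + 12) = j + 6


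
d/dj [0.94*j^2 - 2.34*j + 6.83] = 1.88*j - 2.34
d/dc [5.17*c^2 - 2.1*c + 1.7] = 10.34*c - 2.1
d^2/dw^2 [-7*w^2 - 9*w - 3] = -14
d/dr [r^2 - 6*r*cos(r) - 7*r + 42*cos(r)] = 6*r*sin(r) + 2*r - 42*sin(r) - 6*cos(r) - 7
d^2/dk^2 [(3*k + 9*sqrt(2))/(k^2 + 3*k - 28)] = 6*((k + 3*sqrt(2))*(2*k + 3)^2 - 3*(k + 1 + sqrt(2))*(k^2 + 3*k - 28))/(k^2 + 3*k - 28)^3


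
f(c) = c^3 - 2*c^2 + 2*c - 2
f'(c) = 3*c^2 - 4*c + 2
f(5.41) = 108.62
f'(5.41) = 68.16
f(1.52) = -0.07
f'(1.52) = 2.85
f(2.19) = 3.29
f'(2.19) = 7.63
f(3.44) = 21.92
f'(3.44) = 23.74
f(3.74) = 29.82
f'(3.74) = 29.00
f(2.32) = 4.36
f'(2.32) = 8.87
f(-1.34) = -10.68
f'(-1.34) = 12.75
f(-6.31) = -345.49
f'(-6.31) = 146.69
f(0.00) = -2.00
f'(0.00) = 2.00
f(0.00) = -2.00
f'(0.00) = 2.00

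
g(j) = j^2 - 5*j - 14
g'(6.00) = 7.00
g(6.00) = -8.00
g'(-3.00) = -11.00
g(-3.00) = 10.00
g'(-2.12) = -9.24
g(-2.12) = 1.09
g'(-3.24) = -11.48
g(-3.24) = 12.70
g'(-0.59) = -6.18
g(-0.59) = -10.70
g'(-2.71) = -10.42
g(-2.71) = 6.89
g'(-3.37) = -11.74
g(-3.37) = 14.21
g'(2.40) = -0.20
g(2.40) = -20.24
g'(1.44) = -2.12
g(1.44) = -19.13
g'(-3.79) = -12.58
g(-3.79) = 19.31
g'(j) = 2*j - 5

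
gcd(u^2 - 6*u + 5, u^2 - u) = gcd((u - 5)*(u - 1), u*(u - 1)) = u - 1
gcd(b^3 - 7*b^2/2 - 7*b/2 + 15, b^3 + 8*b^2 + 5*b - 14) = b + 2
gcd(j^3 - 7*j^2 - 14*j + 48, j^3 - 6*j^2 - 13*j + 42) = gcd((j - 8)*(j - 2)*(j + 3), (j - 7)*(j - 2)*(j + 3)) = j^2 + j - 6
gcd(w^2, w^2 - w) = w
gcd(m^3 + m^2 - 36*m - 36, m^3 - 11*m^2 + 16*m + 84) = m - 6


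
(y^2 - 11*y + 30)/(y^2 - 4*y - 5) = (y - 6)/(y + 1)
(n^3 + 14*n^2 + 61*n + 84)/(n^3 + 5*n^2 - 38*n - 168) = (n + 3)/(n - 6)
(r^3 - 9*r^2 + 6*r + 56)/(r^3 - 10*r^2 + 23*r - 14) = (r^2 - 2*r - 8)/(r^2 - 3*r + 2)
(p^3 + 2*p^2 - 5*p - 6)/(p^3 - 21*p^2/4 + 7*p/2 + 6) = 4*(p^2 + 4*p + 3)/(4*p^2 - 13*p - 12)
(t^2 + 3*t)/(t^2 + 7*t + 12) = t/(t + 4)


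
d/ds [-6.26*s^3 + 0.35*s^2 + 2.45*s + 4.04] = -18.78*s^2 + 0.7*s + 2.45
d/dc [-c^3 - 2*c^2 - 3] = c*(-3*c - 4)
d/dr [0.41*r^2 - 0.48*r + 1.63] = 0.82*r - 0.48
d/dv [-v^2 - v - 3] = -2*v - 1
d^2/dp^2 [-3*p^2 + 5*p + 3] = -6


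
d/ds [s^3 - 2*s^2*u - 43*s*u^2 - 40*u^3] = 3*s^2 - 4*s*u - 43*u^2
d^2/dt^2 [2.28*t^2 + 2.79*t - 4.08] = 4.56000000000000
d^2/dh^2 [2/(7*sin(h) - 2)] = 14*(-7*sin(h)^2 - 2*sin(h) + 14)/(7*sin(h) - 2)^3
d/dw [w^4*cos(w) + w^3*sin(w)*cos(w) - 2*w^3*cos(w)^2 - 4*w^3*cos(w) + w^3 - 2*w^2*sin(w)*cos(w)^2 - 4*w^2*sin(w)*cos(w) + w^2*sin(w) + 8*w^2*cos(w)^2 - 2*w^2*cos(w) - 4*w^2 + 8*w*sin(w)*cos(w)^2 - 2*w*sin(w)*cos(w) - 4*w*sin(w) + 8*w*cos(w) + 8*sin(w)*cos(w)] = -w^4*sin(w) + 2*w^3*sin(2*w) + 4*sqrt(2)*w^3*sin(w + pi/4) + w^3*cos(2*w) + 2*w^2*sin(w) - 13*w^2*sin(2*w)/2 - 23*w^2*cos(w)/2 - 7*w^2*cos(2*w) - 3*w^2*cos(3*w)/2 - 7*w*sin(w) - 4*w*sin(2*w) - w*sin(3*w) - 6*w*cos(w) + 6*w*cos(2*w) + 6*w*cos(3*w) - 2*sin(w) - sin(2*w) + 2*sin(3*w) + 8*cos(w) + 8*cos(2*w)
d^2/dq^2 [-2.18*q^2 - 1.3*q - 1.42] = -4.36000000000000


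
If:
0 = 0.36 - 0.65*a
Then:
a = 0.55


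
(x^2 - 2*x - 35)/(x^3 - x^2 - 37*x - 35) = 1/(x + 1)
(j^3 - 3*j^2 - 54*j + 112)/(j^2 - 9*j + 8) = (j^2 + 5*j - 14)/(j - 1)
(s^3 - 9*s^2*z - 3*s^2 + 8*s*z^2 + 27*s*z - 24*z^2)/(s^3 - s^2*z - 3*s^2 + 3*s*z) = (s - 8*z)/s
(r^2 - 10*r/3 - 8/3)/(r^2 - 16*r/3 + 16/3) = (3*r + 2)/(3*r - 4)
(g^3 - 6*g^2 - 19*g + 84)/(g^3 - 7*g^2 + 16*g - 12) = (g^2 - 3*g - 28)/(g^2 - 4*g + 4)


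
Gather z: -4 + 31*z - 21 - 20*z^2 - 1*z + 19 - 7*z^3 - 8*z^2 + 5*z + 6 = -7*z^3 - 28*z^2 + 35*z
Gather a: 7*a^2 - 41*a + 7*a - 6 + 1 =7*a^2 - 34*a - 5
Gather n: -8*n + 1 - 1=-8*n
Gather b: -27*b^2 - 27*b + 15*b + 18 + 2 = -27*b^2 - 12*b + 20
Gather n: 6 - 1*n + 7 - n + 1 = 14 - 2*n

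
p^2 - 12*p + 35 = (p - 7)*(p - 5)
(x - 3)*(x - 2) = x^2 - 5*x + 6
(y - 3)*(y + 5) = y^2 + 2*y - 15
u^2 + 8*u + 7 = (u + 1)*(u + 7)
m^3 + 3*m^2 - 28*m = m*(m - 4)*(m + 7)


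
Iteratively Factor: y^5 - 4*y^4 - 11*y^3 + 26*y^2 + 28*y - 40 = (y + 2)*(y^4 - 6*y^3 + y^2 + 24*y - 20) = (y - 5)*(y + 2)*(y^3 - y^2 - 4*y + 4) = (y - 5)*(y - 2)*(y + 2)*(y^2 + y - 2) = (y - 5)*(y - 2)*(y + 2)^2*(y - 1)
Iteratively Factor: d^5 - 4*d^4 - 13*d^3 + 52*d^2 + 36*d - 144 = (d - 3)*(d^4 - d^3 - 16*d^2 + 4*d + 48) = (d - 3)*(d + 3)*(d^3 - 4*d^2 - 4*d + 16) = (d - 3)*(d - 2)*(d + 3)*(d^2 - 2*d - 8) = (d - 4)*(d - 3)*(d - 2)*(d + 3)*(d + 2)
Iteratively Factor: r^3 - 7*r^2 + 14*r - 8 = (r - 2)*(r^2 - 5*r + 4) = (r - 2)*(r - 1)*(r - 4)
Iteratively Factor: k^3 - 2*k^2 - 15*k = (k - 5)*(k^2 + 3*k) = (k - 5)*(k + 3)*(k)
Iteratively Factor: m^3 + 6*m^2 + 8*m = (m + 2)*(m^2 + 4*m) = (m + 2)*(m + 4)*(m)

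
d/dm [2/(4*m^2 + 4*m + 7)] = 8*(-2*m - 1)/(4*m^2 + 4*m + 7)^2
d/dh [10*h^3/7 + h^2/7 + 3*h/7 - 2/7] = 30*h^2/7 + 2*h/7 + 3/7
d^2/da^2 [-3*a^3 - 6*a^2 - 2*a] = -18*a - 12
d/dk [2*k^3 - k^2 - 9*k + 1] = 6*k^2 - 2*k - 9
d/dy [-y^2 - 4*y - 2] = -2*y - 4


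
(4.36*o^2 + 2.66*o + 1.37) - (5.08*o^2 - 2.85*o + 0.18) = -0.72*o^2 + 5.51*o + 1.19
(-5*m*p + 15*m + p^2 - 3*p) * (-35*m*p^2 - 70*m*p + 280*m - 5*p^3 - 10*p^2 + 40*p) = 175*m^2*p^3 - 175*m^2*p^2 - 2450*m^2*p + 4200*m^2 - 10*m*p^4 + 10*m*p^3 + 140*m*p^2 - 240*m*p - 5*p^5 + 5*p^4 + 70*p^3 - 120*p^2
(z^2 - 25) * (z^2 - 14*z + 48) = z^4 - 14*z^3 + 23*z^2 + 350*z - 1200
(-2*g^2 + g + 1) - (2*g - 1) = -2*g^2 - g + 2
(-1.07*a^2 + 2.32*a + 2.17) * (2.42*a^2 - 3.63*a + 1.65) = -2.5894*a^4 + 9.4985*a^3 - 4.9357*a^2 - 4.0491*a + 3.5805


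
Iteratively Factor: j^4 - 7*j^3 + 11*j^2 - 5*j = (j - 1)*(j^3 - 6*j^2 + 5*j) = j*(j - 1)*(j^2 - 6*j + 5) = j*(j - 5)*(j - 1)*(j - 1)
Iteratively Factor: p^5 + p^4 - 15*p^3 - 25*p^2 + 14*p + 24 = (p + 3)*(p^4 - 2*p^3 - 9*p^2 + 2*p + 8) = (p + 2)*(p + 3)*(p^3 - 4*p^2 - p + 4) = (p + 1)*(p + 2)*(p + 3)*(p^2 - 5*p + 4) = (p - 1)*(p + 1)*(p + 2)*(p + 3)*(p - 4)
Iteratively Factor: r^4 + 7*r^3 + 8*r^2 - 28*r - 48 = (r + 2)*(r^3 + 5*r^2 - 2*r - 24) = (r + 2)*(r + 3)*(r^2 + 2*r - 8) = (r - 2)*(r + 2)*(r + 3)*(r + 4)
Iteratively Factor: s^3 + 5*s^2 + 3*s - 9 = (s - 1)*(s^2 + 6*s + 9) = (s - 1)*(s + 3)*(s + 3)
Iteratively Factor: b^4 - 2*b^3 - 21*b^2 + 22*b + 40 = (b + 4)*(b^3 - 6*b^2 + 3*b + 10) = (b - 2)*(b + 4)*(b^2 - 4*b - 5) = (b - 5)*(b - 2)*(b + 4)*(b + 1)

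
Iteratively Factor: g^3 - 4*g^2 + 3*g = (g - 1)*(g^2 - 3*g) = g*(g - 1)*(g - 3)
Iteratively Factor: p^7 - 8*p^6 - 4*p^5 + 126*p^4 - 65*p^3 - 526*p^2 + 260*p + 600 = (p - 2)*(p^6 - 6*p^5 - 16*p^4 + 94*p^3 + 123*p^2 - 280*p - 300) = (p - 2)^2*(p^5 - 4*p^4 - 24*p^3 + 46*p^2 + 215*p + 150) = (p - 2)^2*(p + 3)*(p^4 - 7*p^3 - 3*p^2 + 55*p + 50) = (p - 2)^2*(p + 2)*(p + 3)*(p^3 - 9*p^2 + 15*p + 25) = (p - 2)^2*(p + 1)*(p + 2)*(p + 3)*(p^2 - 10*p + 25) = (p - 5)*(p - 2)^2*(p + 1)*(p + 2)*(p + 3)*(p - 5)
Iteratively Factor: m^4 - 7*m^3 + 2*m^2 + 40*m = (m - 5)*(m^3 - 2*m^2 - 8*m) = m*(m - 5)*(m^2 - 2*m - 8) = m*(m - 5)*(m - 4)*(m + 2)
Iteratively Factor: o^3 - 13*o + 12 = (o - 1)*(o^2 + o - 12) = (o - 3)*(o - 1)*(o + 4)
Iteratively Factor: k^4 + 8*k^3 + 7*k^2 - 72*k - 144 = (k + 4)*(k^3 + 4*k^2 - 9*k - 36) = (k + 4)^2*(k^2 - 9) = (k + 3)*(k + 4)^2*(k - 3)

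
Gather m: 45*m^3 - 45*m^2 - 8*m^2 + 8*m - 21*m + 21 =45*m^3 - 53*m^2 - 13*m + 21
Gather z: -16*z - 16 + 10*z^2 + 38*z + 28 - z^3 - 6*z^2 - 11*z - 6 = -z^3 + 4*z^2 + 11*z + 6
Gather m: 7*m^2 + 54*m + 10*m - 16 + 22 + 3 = 7*m^2 + 64*m + 9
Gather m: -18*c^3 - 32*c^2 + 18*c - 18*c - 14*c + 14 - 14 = -18*c^3 - 32*c^2 - 14*c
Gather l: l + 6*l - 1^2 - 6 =7*l - 7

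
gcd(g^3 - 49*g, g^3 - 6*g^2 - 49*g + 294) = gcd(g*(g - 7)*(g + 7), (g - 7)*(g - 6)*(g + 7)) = g^2 - 49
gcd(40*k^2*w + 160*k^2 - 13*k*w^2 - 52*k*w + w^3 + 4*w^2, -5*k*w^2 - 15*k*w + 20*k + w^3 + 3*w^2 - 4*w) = -5*k*w - 20*k + w^2 + 4*w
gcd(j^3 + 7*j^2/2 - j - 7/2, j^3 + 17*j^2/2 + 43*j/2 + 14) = j^2 + 9*j/2 + 7/2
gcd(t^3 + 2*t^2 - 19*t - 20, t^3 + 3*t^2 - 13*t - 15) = t^2 + 6*t + 5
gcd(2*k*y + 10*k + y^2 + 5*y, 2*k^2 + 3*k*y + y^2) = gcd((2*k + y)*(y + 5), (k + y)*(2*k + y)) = 2*k + y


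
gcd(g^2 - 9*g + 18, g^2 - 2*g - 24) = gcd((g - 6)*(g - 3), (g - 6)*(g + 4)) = g - 6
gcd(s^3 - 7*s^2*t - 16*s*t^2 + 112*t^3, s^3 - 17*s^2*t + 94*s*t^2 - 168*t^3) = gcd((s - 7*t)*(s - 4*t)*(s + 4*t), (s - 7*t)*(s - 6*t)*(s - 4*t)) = s^2 - 11*s*t + 28*t^2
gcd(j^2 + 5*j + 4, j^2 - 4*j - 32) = j + 4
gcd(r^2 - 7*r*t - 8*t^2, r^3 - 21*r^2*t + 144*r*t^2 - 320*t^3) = r - 8*t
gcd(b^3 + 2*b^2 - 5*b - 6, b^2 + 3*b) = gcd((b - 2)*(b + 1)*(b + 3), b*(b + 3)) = b + 3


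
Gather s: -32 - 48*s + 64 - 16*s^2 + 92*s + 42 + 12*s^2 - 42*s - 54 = -4*s^2 + 2*s + 20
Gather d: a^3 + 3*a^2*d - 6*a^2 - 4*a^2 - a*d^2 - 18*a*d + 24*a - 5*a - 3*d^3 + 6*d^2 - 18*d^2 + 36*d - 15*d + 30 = a^3 - 10*a^2 + 19*a - 3*d^3 + d^2*(-a - 12) + d*(3*a^2 - 18*a + 21) + 30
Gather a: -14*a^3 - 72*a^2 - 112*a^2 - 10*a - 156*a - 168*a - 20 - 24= -14*a^3 - 184*a^2 - 334*a - 44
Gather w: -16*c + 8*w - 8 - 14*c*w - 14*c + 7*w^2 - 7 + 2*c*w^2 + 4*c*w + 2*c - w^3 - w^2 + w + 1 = -28*c - w^3 + w^2*(2*c + 6) + w*(9 - 10*c) - 14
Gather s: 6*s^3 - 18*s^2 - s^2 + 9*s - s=6*s^3 - 19*s^2 + 8*s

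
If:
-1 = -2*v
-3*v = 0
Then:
No Solution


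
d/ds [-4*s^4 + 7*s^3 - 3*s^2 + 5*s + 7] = -16*s^3 + 21*s^2 - 6*s + 5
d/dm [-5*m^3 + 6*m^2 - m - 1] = -15*m^2 + 12*m - 1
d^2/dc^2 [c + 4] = 0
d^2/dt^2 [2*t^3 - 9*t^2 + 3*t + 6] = 12*t - 18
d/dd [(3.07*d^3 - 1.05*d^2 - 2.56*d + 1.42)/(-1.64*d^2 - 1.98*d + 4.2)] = (-5.0348*d^4 - 12.1572*d^3 + 36.5626*d^2 - 4.1624*d - 7.9404)/(2.6896*d^4 + 6.4944*d^3 - 9.8556*d^2 - 16.632*d + 17.64)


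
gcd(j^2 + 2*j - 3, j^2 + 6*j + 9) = j + 3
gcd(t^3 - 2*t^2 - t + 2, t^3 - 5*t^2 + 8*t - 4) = t^2 - 3*t + 2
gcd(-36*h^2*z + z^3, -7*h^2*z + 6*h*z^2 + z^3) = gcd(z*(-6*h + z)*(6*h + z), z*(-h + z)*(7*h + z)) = z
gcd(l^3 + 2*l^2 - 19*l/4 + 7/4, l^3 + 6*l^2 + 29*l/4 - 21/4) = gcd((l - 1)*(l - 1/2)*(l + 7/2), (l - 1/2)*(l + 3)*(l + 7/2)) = l^2 + 3*l - 7/4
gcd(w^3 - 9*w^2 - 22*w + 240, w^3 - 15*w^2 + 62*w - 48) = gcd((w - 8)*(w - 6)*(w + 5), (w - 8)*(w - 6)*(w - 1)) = w^2 - 14*w + 48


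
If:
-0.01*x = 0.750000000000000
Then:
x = -75.00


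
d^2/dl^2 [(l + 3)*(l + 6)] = 2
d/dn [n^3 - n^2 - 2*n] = 3*n^2 - 2*n - 2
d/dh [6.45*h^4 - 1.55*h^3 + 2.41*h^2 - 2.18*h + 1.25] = 25.8*h^3 - 4.65*h^2 + 4.82*h - 2.18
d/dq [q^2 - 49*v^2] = 2*q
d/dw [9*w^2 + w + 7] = 18*w + 1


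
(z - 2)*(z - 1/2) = z^2 - 5*z/2 + 1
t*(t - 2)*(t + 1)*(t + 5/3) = t^4 + 2*t^3/3 - 11*t^2/3 - 10*t/3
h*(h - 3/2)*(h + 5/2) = h^3 + h^2 - 15*h/4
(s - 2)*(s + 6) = s^2 + 4*s - 12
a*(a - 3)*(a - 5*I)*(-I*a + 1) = -I*a^4 - 4*a^3 + 3*I*a^3 + 12*a^2 - 5*I*a^2 + 15*I*a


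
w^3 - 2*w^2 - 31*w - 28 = (w - 7)*(w + 1)*(w + 4)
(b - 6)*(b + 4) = b^2 - 2*b - 24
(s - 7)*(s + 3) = s^2 - 4*s - 21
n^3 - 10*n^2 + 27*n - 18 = (n - 6)*(n - 3)*(n - 1)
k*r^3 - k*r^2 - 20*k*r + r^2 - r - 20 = (r - 5)*(r + 4)*(k*r + 1)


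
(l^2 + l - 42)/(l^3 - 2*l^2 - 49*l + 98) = (l - 6)/(l^2 - 9*l + 14)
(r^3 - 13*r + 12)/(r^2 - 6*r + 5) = (r^2 + r - 12)/(r - 5)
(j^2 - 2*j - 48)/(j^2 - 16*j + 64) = (j + 6)/(j - 8)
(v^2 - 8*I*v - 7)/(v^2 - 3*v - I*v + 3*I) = (v - 7*I)/(v - 3)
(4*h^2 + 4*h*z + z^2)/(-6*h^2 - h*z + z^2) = (2*h + z)/(-3*h + z)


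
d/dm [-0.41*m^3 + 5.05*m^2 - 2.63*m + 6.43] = -1.23*m^2 + 10.1*m - 2.63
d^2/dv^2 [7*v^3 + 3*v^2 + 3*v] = 42*v + 6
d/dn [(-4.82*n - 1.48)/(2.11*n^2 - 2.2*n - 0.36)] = (10.1702*n^2 + 6.2456*n - 1.5208)/(4.4521*n^4 - 9.284*n^3 + 3.3208*n^2 + 1.584*n + 0.1296)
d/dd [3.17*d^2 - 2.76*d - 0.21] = 6.34*d - 2.76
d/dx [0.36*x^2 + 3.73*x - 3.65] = 0.72*x + 3.73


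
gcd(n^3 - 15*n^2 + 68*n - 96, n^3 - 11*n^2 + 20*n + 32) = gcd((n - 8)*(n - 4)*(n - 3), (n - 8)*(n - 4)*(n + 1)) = n^2 - 12*n + 32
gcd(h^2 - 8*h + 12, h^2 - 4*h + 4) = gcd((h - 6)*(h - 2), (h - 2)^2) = h - 2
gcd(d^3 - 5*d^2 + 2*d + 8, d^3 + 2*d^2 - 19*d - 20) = d^2 - 3*d - 4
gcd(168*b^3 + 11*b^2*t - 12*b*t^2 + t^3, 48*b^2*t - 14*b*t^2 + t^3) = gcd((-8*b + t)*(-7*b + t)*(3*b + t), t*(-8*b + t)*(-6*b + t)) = -8*b + t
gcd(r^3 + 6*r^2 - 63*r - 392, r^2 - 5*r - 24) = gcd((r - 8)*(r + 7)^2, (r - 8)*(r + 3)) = r - 8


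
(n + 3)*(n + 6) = n^2 + 9*n + 18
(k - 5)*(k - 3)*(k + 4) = k^3 - 4*k^2 - 17*k + 60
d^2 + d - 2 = (d - 1)*(d + 2)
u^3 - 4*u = u*(u - 2)*(u + 2)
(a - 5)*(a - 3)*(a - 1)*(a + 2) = a^4 - 7*a^3 + 5*a^2 + 31*a - 30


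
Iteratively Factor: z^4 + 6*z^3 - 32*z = (z)*(z^3 + 6*z^2 - 32) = z*(z + 4)*(z^2 + 2*z - 8) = z*(z - 2)*(z + 4)*(z + 4)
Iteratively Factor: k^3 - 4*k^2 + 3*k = (k - 3)*(k^2 - k) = (k - 3)*(k - 1)*(k)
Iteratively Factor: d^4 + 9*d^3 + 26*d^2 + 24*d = (d + 2)*(d^3 + 7*d^2 + 12*d) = (d + 2)*(d + 4)*(d^2 + 3*d) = (d + 2)*(d + 3)*(d + 4)*(d)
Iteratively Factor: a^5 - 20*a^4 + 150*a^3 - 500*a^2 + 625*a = (a - 5)*(a^4 - 15*a^3 + 75*a^2 - 125*a) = (a - 5)^2*(a^3 - 10*a^2 + 25*a) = a*(a - 5)^2*(a^2 - 10*a + 25) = a*(a - 5)^3*(a - 5)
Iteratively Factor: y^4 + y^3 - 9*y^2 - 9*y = (y + 3)*(y^3 - 2*y^2 - 3*y) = y*(y + 3)*(y^2 - 2*y - 3) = y*(y + 1)*(y + 3)*(y - 3)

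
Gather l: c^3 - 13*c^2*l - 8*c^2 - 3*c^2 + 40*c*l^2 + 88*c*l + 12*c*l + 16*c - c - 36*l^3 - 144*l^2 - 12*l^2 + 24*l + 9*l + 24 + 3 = c^3 - 11*c^2 + 15*c - 36*l^3 + l^2*(40*c - 156) + l*(-13*c^2 + 100*c + 33) + 27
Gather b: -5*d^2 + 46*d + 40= -5*d^2 + 46*d + 40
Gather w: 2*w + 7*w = 9*w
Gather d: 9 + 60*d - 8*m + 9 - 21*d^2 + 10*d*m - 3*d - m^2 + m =-21*d^2 + d*(10*m + 57) - m^2 - 7*m + 18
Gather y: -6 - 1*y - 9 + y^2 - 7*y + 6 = y^2 - 8*y - 9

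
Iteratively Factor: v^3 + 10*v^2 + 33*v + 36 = (v + 3)*(v^2 + 7*v + 12) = (v + 3)*(v + 4)*(v + 3)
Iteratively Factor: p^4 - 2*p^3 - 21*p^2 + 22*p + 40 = (p + 4)*(p^3 - 6*p^2 + 3*p + 10) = (p + 1)*(p + 4)*(p^2 - 7*p + 10) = (p - 5)*(p + 1)*(p + 4)*(p - 2)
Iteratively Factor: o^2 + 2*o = (o)*(o + 2)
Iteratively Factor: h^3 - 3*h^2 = (h)*(h^2 - 3*h) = h^2*(h - 3)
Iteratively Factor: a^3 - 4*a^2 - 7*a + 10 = (a - 5)*(a^2 + a - 2) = (a - 5)*(a - 1)*(a + 2)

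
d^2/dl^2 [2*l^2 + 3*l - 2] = 4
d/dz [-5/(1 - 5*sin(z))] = -25*cos(z)/(5*sin(z) - 1)^2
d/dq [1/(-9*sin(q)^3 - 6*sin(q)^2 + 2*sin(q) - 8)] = (27*sin(q)^2 + 12*sin(q) - 2)*cos(q)/(9*sin(q)^3 + 6*sin(q)^2 - 2*sin(q) + 8)^2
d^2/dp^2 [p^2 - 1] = 2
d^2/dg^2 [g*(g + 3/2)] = 2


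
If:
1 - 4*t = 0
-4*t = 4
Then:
No Solution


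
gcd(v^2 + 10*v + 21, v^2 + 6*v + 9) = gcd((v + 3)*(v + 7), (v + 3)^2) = v + 3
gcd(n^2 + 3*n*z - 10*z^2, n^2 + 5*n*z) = n + 5*z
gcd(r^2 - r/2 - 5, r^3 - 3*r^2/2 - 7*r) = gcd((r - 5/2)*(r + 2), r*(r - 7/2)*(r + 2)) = r + 2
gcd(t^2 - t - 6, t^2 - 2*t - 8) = t + 2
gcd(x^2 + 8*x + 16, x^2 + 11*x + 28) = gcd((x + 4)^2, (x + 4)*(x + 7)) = x + 4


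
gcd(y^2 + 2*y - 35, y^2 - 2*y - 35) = 1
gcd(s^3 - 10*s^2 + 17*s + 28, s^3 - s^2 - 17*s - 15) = s + 1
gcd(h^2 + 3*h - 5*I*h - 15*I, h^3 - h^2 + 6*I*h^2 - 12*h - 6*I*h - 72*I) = h + 3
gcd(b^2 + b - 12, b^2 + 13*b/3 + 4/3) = b + 4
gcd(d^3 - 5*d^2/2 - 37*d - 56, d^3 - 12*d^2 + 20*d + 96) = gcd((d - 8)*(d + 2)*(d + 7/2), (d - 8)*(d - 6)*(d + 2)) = d^2 - 6*d - 16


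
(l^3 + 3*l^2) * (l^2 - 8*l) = l^5 - 5*l^4 - 24*l^3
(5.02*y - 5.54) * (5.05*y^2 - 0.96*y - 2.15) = 25.351*y^3 - 32.7962*y^2 - 5.4746*y + 11.911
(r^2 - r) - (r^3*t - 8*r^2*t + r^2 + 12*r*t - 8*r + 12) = -r^3*t + 8*r^2*t - 12*r*t + 7*r - 12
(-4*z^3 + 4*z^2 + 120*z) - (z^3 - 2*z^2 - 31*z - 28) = -5*z^3 + 6*z^2 + 151*z + 28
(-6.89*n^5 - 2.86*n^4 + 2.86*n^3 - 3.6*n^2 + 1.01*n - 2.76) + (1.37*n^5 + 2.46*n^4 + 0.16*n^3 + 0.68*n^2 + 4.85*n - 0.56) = -5.52*n^5 - 0.4*n^4 + 3.02*n^3 - 2.92*n^2 + 5.86*n - 3.32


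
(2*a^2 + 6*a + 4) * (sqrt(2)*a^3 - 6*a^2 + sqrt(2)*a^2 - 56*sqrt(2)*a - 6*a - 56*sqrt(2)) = 2*sqrt(2)*a^5 - 12*a^4 + 8*sqrt(2)*a^4 - 102*sqrt(2)*a^3 - 48*a^3 - 444*sqrt(2)*a^2 - 60*a^2 - 560*sqrt(2)*a - 24*a - 224*sqrt(2)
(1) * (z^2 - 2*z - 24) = z^2 - 2*z - 24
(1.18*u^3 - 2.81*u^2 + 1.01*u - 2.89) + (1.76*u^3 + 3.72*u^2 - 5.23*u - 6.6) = 2.94*u^3 + 0.91*u^2 - 4.22*u - 9.49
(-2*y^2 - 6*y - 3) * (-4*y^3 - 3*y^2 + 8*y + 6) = 8*y^5 + 30*y^4 + 14*y^3 - 51*y^2 - 60*y - 18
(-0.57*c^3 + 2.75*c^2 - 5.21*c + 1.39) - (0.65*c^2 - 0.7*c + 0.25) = -0.57*c^3 + 2.1*c^2 - 4.51*c + 1.14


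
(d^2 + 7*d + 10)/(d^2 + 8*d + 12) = (d + 5)/(d + 6)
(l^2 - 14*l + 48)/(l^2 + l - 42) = (l - 8)/(l + 7)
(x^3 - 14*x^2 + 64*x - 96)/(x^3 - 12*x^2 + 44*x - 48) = (x - 4)/(x - 2)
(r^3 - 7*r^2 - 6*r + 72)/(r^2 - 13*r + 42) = (r^2 - r - 12)/(r - 7)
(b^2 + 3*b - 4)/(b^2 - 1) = (b + 4)/(b + 1)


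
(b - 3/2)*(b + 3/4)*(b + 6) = b^3 + 21*b^2/4 - 45*b/8 - 27/4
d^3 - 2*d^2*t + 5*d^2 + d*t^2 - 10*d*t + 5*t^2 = (d + 5)*(d - t)^2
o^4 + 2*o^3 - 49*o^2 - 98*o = o*(o - 7)*(o + 2)*(o + 7)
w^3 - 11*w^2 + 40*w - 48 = (w - 4)^2*(w - 3)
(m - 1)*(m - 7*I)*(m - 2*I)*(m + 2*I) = m^4 - m^3 - 7*I*m^3 + 4*m^2 + 7*I*m^2 - 4*m - 28*I*m + 28*I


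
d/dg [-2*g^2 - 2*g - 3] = -4*g - 2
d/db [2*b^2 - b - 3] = 4*b - 1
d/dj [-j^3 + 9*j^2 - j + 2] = -3*j^2 + 18*j - 1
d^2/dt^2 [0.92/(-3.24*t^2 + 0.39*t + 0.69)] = (-19.315584*t^2 + 2.325024*t + 0.92*(6.48*t - 0.39)*(12.96*t - 0.78) + 4.113504)/(-3.24*t^2 + 0.39*t + 0.69)^3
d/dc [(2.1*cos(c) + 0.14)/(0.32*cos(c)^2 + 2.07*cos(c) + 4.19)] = (0.672*cos(c)^2 + 0.0895999999999999*cos(c) - 8.5092)*sin(c)/(0.1024*cos(c)^4 + 1.3248*cos(c)^3 + 6.9665*cos(c)^2 + 17.3466*cos(c) + 17.5561)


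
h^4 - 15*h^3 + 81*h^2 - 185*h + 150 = (h - 5)^2*(h - 3)*(h - 2)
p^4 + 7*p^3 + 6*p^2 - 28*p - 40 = (p - 2)*(p + 2)^2*(p + 5)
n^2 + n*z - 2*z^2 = (n - z)*(n + 2*z)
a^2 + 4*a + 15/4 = (a + 3/2)*(a + 5/2)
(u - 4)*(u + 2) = u^2 - 2*u - 8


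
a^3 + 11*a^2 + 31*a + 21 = (a + 1)*(a + 3)*(a + 7)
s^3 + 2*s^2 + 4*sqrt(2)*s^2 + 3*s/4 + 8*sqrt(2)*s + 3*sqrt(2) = (s + 1/2)*(s + 3/2)*(s + 4*sqrt(2))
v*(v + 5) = v^2 + 5*v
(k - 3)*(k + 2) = k^2 - k - 6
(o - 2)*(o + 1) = o^2 - o - 2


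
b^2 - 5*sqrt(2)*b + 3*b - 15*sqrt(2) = (b + 3)*(b - 5*sqrt(2))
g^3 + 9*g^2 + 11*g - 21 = (g - 1)*(g + 3)*(g + 7)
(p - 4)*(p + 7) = p^2 + 3*p - 28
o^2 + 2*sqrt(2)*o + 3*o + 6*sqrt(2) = (o + 3)*(o + 2*sqrt(2))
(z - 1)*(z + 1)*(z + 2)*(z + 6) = z^4 + 8*z^3 + 11*z^2 - 8*z - 12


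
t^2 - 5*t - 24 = (t - 8)*(t + 3)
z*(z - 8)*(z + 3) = z^3 - 5*z^2 - 24*z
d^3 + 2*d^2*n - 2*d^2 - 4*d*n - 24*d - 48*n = (d - 6)*(d + 4)*(d + 2*n)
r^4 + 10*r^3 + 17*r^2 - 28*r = r*(r - 1)*(r + 4)*(r + 7)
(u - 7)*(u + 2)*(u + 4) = u^3 - u^2 - 34*u - 56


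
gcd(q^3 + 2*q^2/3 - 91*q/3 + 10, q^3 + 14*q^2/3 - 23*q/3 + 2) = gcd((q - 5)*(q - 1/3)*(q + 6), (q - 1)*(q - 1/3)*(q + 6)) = q^2 + 17*q/3 - 2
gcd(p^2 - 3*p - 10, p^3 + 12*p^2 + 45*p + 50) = p + 2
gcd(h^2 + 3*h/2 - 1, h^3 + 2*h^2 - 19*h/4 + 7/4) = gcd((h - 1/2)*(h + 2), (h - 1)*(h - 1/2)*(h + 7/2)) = h - 1/2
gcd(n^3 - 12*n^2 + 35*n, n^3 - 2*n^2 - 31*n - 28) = n - 7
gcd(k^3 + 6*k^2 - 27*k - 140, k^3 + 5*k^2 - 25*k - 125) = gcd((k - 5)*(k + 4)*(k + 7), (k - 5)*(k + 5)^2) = k - 5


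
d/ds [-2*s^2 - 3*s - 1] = -4*s - 3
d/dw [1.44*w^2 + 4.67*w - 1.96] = 2.88*w + 4.67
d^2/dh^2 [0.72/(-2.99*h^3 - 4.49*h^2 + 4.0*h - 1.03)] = ((12.9168*h + 6.4656)*(2.99*h^3 + 4.49*h^2 - 4.0*h + 1.03) - 0.72*(8.97*h^2 + 8.98*h - 4.0)*(17.94*h^2 + 17.96*h - 8.0))/(2.99*h^3 + 4.49*h^2 - 4.0*h + 1.03)^3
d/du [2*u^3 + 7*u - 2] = 6*u^2 + 7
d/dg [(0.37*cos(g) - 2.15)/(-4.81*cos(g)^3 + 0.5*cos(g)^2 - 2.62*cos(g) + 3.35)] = (-3.5594*cos(g)^3 + 31.2095*cos(g)^2 - 2.15*cos(g) + 4.3935)*sin(g)/(23.1361*cos(g)^6 - 4.81*cos(g)^5 + 25.4544*cos(g)^4 - 34.847*cos(g)^3 + 10.2144*cos(g)^2 - 17.554*cos(g) + 11.2225)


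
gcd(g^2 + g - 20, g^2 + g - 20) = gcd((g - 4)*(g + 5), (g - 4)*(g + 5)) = g^2 + g - 20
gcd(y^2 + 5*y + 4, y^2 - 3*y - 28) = y + 4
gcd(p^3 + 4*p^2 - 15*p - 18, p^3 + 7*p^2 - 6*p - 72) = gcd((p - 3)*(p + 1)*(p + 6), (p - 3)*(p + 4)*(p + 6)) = p^2 + 3*p - 18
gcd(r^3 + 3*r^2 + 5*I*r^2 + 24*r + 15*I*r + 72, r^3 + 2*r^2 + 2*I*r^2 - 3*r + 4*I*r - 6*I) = r + 3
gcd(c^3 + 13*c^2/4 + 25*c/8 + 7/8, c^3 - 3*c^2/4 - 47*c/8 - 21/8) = c^2 + 9*c/4 + 7/8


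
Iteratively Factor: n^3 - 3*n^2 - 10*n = (n - 5)*(n^2 + 2*n) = n*(n - 5)*(n + 2)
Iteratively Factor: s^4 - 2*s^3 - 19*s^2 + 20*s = (s)*(s^3 - 2*s^2 - 19*s + 20) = s*(s - 1)*(s^2 - s - 20) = s*(s - 1)*(s + 4)*(s - 5)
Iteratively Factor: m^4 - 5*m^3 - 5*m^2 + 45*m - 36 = (m - 4)*(m^3 - m^2 - 9*m + 9) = (m - 4)*(m - 1)*(m^2 - 9) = (m - 4)*(m - 3)*(m - 1)*(m + 3)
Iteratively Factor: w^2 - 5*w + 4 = (w - 1)*(w - 4)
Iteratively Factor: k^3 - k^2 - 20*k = (k + 4)*(k^2 - 5*k) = (k - 5)*(k + 4)*(k)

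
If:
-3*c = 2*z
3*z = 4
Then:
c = -8/9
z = 4/3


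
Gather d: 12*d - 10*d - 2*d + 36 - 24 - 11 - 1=0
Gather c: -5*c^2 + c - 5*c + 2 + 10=-5*c^2 - 4*c + 12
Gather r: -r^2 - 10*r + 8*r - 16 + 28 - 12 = -r^2 - 2*r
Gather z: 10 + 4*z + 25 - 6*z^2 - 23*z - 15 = -6*z^2 - 19*z + 20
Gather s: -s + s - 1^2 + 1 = 0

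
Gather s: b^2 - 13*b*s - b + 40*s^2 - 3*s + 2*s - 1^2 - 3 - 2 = b^2 - b + 40*s^2 + s*(-13*b - 1) - 6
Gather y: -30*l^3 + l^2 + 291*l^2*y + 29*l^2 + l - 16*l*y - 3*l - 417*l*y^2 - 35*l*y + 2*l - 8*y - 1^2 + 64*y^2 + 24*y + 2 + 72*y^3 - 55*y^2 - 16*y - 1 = -30*l^3 + 30*l^2 + 72*y^3 + y^2*(9 - 417*l) + y*(291*l^2 - 51*l)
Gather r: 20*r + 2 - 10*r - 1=10*r + 1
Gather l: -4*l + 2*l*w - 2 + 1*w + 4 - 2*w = l*(2*w - 4) - w + 2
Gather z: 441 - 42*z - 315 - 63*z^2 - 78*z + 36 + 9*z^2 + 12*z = -54*z^2 - 108*z + 162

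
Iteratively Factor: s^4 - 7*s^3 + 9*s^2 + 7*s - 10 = (s - 2)*(s^3 - 5*s^2 - s + 5) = (s - 5)*(s - 2)*(s^2 - 1) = (s - 5)*(s - 2)*(s - 1)*(s + 1)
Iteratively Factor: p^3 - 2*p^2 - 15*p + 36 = (p - 3)*(p^2 + p - 12) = (p - 3)^2*(p + 4)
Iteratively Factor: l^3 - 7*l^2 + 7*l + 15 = (l - 3)*(l^2 - 4*l - 5) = (l - 5)*(l - 3)*(l + 1)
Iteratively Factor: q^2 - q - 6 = (q - 3)*(q + 2)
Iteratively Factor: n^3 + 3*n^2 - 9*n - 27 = (n + 3)*(n^2 - 9) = (n - 3)*(n + 3)*(n + 3)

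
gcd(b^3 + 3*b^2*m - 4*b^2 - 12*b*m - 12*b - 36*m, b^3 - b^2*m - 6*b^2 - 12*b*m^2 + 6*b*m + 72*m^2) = b^2 + 3*b*m - 6*b - 18*m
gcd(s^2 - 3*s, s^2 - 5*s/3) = s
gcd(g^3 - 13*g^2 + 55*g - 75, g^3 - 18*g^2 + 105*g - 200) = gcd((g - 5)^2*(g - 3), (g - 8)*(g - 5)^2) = g^2 - 10*g + 25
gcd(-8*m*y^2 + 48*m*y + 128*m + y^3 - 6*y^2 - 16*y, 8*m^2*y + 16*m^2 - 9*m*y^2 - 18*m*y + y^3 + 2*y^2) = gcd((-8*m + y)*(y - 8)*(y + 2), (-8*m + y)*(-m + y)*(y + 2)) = -8*m*y - 16*m + y^2 + 2*y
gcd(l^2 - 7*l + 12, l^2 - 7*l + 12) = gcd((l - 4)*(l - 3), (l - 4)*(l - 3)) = l^2 - 7*l + 12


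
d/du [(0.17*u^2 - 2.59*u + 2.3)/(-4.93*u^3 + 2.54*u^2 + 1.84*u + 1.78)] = (0.8381*u^4 - 25.5374*u^3 + 40.9084*u^2 - 11.0788*u - 8.8422)/(24.3049*u^6 - 25.0444*u^5 - 11.6908*u^4 - 8.2036*u^3 + 12.428*u^2 + 6.5504*u + 3.1684)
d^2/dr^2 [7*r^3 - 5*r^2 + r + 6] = 42*r - 10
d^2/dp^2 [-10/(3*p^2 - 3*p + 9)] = 20*(p^2 - p - (2*p - 1)^2 + 3)/(3*(p^2 - p + 3)^3)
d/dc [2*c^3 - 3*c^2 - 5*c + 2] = 6*c^2 - 6*c - 5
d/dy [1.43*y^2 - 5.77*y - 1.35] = 2.86*y - 5.77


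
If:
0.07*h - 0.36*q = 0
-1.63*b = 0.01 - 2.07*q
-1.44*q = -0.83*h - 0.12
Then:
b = -0.06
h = -0.22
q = -0.04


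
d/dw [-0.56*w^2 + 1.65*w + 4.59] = 1.65 - 1.12*w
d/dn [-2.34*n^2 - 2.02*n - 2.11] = -4.68*n - 2.02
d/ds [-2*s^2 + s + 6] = 1 - 4*s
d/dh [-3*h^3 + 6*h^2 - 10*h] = -9*h^2 + 12*h - 10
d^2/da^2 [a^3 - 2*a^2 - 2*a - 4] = 6*a - 4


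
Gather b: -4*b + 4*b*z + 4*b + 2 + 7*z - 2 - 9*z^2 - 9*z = 4*b*z - 9*z^2 - 2*z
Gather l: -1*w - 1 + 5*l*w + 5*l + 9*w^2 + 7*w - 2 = l*(5*w + 5) + 9*w^2 + 6*w - 3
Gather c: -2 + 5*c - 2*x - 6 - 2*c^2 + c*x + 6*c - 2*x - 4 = -2*c^2 + c*(x + 11) - 4*x - 12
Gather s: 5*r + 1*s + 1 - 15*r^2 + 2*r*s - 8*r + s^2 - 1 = -15*r^2 - 3*r + s^2 + s*(2*r + 1)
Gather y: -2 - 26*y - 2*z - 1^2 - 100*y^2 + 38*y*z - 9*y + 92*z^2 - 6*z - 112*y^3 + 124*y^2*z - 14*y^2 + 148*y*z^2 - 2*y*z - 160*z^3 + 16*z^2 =-112*y^3 + y^2*(124*z - 114) + y*(148*z^2 + 36*z - 35) - 160*z^3 + 108*z^2 - 8*z - 3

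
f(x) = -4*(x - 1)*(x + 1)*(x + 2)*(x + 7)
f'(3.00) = -1680.00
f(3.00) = -1600.00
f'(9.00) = -21312.00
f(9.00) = -56320.00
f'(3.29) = -2044.94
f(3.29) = -2139.06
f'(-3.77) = -249.59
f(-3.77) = 302.16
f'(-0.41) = 61.59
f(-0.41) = 34.87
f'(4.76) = -4631.66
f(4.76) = -6886.91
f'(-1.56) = -3.85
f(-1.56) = -13.73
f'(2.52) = -1167.97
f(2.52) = -920.92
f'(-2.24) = -93.11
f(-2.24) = 18.36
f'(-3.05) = -197.51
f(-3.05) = 137.74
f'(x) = -4*(x - 1)*(x + 1)*(x + 2) - 4*(x - 1)*(x + 1)*(x + 7) - 4*(x - 1)*(x + 2)*(x + 7) - 4*(x + 1)*(x + 2)*(x + 7) = -16*x^3 - 108*x^2 - 104*x + 36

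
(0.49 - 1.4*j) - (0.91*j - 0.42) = 0.91 - 2.31*j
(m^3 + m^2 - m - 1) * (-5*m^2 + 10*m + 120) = -5*m^5 + 5*m^4 + 135*m^3 + 115*m^2 - 130*m - 120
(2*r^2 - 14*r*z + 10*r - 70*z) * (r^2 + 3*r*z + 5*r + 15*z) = 2*r^4 - 8*r^3*z + 20*r^3 - 42*r^2*z^2 - 80*r^2*z + 50*r^2 - 420*r*z^2 - 200*r*z - 1050*z^2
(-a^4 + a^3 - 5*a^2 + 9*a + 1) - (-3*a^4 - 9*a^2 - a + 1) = 2*a^4 + a^3 + 4*a^2 + 10*a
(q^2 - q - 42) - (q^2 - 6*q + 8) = 5*q - 50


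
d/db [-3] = 0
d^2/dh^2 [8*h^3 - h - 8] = 48*h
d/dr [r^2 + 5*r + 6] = 2*r + 5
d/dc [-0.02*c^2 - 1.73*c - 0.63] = -0.04*c - 1.73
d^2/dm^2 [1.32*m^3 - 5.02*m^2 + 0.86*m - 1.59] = 7.92*m - 10.04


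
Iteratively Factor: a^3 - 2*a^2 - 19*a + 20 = (a + 4)*(a^2 - 6*a + 5) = (a - 5)*(a + 4)*(a - 1)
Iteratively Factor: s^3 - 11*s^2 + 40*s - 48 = (s - 3)*(s^2 - 8*s + 16) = (s - 4)*(s - 3)*(s - 4)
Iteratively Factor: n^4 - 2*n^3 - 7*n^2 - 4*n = (n - 4)*(n^3 + 2*n^2 + n) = (n - 4)*(n + 1)*(n^2 + n) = (n - 4)*(n + 1)^2*(n)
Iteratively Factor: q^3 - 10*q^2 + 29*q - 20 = (q - 5)*(q^2 - 5*q + 4) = (q - 5)*(q - 1)*(q - 4)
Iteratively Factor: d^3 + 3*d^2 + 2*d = (d + 2)*(d^2 + d) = (d + 1)*(d + 2)*(d)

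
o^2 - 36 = (o - 6)*(o + 6)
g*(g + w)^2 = g^3 + 2*g^2*w + g*w^2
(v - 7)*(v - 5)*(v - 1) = v^3 - 13*v^2 + 47*v - 35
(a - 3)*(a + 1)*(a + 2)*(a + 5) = a^4 + 5*a^3 - 7*a^2 - 41*a - 30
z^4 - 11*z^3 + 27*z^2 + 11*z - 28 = (z - 7)*(z - 4)*(z - 1)*(z + 1)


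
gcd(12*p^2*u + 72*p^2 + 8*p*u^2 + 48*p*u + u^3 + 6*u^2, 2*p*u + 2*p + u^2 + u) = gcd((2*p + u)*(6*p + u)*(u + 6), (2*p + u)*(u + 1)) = 2*p + u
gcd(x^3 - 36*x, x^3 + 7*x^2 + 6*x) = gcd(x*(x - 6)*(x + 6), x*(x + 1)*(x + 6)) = x^2 + 6*x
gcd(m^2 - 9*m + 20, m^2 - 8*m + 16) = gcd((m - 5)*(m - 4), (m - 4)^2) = m - 4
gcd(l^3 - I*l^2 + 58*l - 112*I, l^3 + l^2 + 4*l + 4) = l - 2*I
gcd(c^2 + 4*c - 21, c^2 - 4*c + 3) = c - 3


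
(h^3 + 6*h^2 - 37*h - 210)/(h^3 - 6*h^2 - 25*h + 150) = (h + 7)/(h - 5)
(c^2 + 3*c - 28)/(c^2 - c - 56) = (c - 4)/(c - 8)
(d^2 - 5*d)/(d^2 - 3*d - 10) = d/(d + 2)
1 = 1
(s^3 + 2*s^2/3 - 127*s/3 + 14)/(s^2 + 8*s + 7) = (s^2 - 19*s/3 + 2)/(s + 1)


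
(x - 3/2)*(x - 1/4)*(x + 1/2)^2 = x^4 - 3*x^3/4 - 9*x^2/8 - x/16 + 3/32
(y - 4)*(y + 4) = y^2 - 16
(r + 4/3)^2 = r^2 + 8*r/3 + 16/9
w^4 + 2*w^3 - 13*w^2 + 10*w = w*(w - 2)*(w - 1)*(w + 5)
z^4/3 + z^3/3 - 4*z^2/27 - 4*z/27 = z*(z/3 + 1/3)*(z - 2/3)*(z + 2/3)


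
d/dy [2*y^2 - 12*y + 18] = 4*y - 12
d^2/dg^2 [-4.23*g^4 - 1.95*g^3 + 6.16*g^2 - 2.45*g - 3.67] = -50.76*g^2 - 11.7*g + 12.32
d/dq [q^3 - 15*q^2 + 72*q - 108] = 3*q^2 - 30*q + 72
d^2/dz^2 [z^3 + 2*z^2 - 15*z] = 6*z + 4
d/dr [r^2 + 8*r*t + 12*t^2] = 2*r + 8*t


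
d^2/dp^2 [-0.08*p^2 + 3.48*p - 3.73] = -0.160000000000000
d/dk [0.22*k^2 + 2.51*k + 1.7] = 0.44*k + 2.51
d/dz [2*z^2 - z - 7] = 4*z - 1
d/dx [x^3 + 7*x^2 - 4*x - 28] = 3*x^2 + 14*x - 4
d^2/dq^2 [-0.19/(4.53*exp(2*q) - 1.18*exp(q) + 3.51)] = ((3.4428*exp(q) - 0.2242)*(4.53*exp(2*q) - 1.18*exp(q) + 3.51) - 0.19*(9.06*exp(q) - 1.18)*(18.12*exp(q) - 2.36)*exp(q))*exp(q)/(4.53*exp(2*q) - 1.18*exp(q) + 3.51)^3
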